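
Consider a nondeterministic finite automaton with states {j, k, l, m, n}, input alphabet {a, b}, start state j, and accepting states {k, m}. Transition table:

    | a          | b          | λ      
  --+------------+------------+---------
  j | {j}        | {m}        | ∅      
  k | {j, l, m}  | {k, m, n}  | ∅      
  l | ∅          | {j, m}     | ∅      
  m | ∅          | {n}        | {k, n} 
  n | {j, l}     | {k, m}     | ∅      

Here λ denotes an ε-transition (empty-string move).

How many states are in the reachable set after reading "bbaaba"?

5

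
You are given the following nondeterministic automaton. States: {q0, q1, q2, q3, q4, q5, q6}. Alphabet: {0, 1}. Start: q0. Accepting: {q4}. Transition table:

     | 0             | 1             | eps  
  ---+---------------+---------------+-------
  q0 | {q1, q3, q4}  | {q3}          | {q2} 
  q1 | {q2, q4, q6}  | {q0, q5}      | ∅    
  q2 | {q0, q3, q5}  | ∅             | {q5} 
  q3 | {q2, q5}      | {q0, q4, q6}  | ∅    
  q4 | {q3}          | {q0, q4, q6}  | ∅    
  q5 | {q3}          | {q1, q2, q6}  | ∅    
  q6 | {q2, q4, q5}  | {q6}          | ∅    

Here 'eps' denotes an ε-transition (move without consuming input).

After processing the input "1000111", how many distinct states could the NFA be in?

7

Start: ε-closure({q0}) = {q0, q2, q5}.
Read '1': {q0, q2, q5} → {q1, q2, q3, q5, q6}.
Read '0': {q1, q2, q3, q5, q6} → {q0, q2, q3, q4, q5, q6}.
Read '0': {q0, q2, q3, q4, q5, q6} → {q0, q1, q2, q3, q4, q5}.
Read '0': {q0, q1, q2, q3, q4, q5} → {q0, q1, q2, q3, q4, q5, q6}.
Read '1': {q0, q1, q2, q3, q4, q5, q6} → {q0, q1, q2, q3, q4, q5, q6}.
Read '1': {q0, q1, q2, q3, q4, q5, q6} → {q0, q1, q2, q3, q4, q5, q6}.
Read '1': {q0, q1, q2, q3, q4, q5, q6} → {q0, q1, q2, q3, q4, q5, q6}.
That set has 7 states.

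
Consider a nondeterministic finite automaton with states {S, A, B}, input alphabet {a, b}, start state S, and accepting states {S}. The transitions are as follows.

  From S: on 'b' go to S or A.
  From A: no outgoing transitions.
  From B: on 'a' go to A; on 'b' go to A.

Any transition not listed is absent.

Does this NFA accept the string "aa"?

No

Start in {S}.
Read 'a': S→∅; now ∅.
The set is empty and remains empty for the remaining 1 symbol.
The final set ∅ contains no accepting state.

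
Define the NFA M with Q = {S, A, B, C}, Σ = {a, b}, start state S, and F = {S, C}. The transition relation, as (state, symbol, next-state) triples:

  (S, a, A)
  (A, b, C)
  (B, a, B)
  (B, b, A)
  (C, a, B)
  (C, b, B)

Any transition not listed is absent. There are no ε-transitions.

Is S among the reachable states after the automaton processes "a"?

Start in {S}.
Read 'a': S→{A}; now {A}.
State S is not in {A}.

No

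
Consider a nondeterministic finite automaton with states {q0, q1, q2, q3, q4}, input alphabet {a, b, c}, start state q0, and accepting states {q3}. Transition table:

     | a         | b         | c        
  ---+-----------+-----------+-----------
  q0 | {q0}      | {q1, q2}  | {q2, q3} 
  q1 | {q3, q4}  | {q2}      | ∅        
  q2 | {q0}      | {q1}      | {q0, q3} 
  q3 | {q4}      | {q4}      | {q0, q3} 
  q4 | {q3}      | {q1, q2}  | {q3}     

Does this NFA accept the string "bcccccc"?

Start in {q0}.
Read 'b': q0→{q1, q2}; now {q1, q2}.
Read 'c': q1→∅, q2→{q0, q3}; now {q0, q3}.
Read 'c': q0→{q2, q3}, q3→{q0, q3}; now {q0, q2, q3}.
Read 'c': q0→{q2, q3}, q2→{q0, q3}, q3→{q0, q3}; now {q0, q2, q3}.
Read 'c': q0→{q2, q3}, q2→{q0, q3}, q3→{q0, q3}; now {q0, q2, q3}.
Read 'c': q0→{q2, q3}, q2→{q0, q3}, q3→{q0, q3}; now {q0, q2, q3}.
Read 'c': q0→{q2, q3}, q2→{q0, q3}, q3→{q0, q3}; now {q0, q2, q3}.
The final set {q0, q2, q3} contains the accepting state q3.

Yes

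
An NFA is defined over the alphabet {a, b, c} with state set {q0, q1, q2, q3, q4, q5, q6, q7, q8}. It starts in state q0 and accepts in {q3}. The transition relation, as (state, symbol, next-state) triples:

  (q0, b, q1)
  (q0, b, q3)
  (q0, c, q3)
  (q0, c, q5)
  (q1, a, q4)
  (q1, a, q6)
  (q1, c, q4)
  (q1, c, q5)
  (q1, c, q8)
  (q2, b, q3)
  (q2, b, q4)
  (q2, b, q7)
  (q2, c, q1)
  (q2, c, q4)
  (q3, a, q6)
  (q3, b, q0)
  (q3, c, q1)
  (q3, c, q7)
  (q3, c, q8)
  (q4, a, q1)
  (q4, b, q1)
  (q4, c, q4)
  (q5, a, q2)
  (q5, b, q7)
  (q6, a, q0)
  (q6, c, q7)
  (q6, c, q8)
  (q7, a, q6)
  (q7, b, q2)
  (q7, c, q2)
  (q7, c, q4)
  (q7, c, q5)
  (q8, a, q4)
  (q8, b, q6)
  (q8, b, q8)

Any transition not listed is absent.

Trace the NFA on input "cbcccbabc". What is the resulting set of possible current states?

Start in {q0}.
Read 'c': q0→{q3, q5}; now {q3, q5}.
Read 'b': q3→{q0}, q5→{q7}; now {q0, q7}.
Read 'c': q0→{q3, q5}, q7→{q2, q4, q5}; now {q2, q3, q4, q5}.
Read 'c': q2→{q1, q4}, q3→{q1, q7, q8}, q4→{q4}, q5→∅; now {q1, q4, q7, q8}.
Read 'c': q1→{q4, q5, q8}, q4→{q4}, q7→{q2, q4, q5}, q8→∅; now {q2, q4, q5, q8}.
Read 'b': q2→{q3, q4, q7}, q4→{q1}, q5→{q7}, q8→{q6, q8}; now {q1, q3, q4, q6, q7, q8}.
Read 'a': q1→{q4, q6}, q3→{q6}, q4→{q1}, q6→{q0}, q7→{q6}, q8→{q4}; now {q0, q1, q4, q6}.
Read 'b': q0→{q1, q3}, q1→∅, q4→{q1}, q6→∅; now {q1, q3}.
Read 'c': q1→{q4, q5, q8}, q3→{q1, q7, q8}; now {q1, q4, q5, q7, q8}.

{q1, q4, q5, q7, q8}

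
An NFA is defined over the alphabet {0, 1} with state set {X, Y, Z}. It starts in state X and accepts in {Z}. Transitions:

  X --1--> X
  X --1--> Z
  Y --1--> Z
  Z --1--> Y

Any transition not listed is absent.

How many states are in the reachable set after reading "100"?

0

Start in {X}.
Read '1': X→{X, Z}; now {X, Z}.
Read '0': X→∅, Z→∅; now ∅.
The set is empty and remains empty for the remaining 1 symbol.
That set has 0 states.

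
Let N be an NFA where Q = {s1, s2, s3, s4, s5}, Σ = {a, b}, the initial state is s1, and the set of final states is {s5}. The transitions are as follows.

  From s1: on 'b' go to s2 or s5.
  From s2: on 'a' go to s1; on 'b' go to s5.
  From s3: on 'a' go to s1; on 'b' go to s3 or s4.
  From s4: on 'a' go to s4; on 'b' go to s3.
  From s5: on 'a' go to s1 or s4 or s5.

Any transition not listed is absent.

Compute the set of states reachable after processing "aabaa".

Start in {s1}.
Read 'a': s1→∅; now ∅.
The set is empty and remains empty for the remaining 4 symbols.

∅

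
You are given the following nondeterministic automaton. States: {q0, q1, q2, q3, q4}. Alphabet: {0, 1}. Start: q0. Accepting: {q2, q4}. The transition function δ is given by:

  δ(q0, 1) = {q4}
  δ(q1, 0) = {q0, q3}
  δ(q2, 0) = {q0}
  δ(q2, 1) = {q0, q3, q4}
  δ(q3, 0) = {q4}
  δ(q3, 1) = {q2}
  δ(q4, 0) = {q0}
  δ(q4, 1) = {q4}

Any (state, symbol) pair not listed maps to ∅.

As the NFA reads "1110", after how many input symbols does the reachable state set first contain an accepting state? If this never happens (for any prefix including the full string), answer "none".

1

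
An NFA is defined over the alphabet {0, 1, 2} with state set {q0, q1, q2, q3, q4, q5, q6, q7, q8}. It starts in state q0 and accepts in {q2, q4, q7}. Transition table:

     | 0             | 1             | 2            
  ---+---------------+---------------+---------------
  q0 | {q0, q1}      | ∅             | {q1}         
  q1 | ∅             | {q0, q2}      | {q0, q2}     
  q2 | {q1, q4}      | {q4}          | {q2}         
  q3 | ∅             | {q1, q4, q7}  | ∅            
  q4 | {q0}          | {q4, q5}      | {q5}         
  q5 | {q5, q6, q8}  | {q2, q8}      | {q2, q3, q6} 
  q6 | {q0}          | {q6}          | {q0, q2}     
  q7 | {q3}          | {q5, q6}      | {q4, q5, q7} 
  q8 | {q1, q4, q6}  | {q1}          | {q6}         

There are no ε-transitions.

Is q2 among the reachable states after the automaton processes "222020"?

No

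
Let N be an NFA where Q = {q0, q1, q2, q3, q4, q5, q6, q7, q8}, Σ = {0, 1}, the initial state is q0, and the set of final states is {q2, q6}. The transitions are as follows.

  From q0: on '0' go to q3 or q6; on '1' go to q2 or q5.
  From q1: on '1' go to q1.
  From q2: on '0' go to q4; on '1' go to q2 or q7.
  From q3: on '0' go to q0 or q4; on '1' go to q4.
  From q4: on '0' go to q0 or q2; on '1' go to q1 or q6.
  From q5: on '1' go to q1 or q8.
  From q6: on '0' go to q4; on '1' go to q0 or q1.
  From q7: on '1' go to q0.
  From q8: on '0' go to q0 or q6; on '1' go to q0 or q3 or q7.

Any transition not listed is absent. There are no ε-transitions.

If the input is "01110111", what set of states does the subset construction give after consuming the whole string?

{q0, q1, q2, q3, q5, q7, q8}

Start in {q0}.
Read '0': q0→{q3, q6}; now {q3, q6}.
Read '1': q3→{q4}, q6→{q0, q1}; now {q0, q1, q4}.
Read '1': q0→{q2, q5}, q1→{q1}, q4→{q1, q6}; now {q1, q2, q5, q6}.
Read '1': q1→{q1}, q2→{q2, q7}, q5→{q1, q8}, q6→{q0, q1}; now {q0, q1, q2, q7, q8}.
Read '0': q0→{q3, q6}, q1→∅, q2→{q4}, q7→∅, q8→{q0, q6}; now {q0, q3, q4, q6}.
Read '1': q0→{q2, q5}, q3→{q4}, q4→{q1, q6}, q6→{q0, q1}; now {q0, q1, q2, q4, q5, q6}.
Read '1': q0→{q2, q5}, q1→{q1}, q2→{q2, q7}, q4→{q1, q6}, q5→{q1, q8}, q6→{q0, q1}; now {q0, q1, q2, q5, q6, q7, q8}.
Read '1': q0→{q2, q5}, q1→{q1}, q2→{q2, q7}, q5→{q1, q8}, q6→{q0, q1}, q7→{q0}, q8→{q0, q3, q7}; now {q0, q1, q2, q3, q5, q7, q8}.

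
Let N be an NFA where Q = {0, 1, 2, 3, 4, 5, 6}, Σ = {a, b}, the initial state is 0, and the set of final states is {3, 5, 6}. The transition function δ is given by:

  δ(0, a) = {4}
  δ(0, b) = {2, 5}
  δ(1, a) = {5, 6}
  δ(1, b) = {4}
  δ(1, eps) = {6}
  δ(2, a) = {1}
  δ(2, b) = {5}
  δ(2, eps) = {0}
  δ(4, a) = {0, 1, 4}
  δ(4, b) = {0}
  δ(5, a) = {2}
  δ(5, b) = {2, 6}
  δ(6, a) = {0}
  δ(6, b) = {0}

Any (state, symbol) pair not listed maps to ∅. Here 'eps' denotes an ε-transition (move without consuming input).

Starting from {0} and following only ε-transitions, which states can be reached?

Begin with {0}.
No ε-moves leave this set, so the closure equals the set itself.

{0}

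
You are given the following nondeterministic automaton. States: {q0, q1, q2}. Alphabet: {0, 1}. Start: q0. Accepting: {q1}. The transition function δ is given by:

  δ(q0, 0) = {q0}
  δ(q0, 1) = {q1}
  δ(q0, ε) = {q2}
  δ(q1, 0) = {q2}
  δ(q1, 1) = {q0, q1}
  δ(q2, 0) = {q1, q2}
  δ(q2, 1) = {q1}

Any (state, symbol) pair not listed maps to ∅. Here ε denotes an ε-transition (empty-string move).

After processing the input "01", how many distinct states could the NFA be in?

3

Start: ε-closure({q0}) = {q0, q2}.
Read '0': q0→{q0}, q2→{q1, q2}; now {q0, q1, q2}.
Read '1': q0→{q1}, q1→{q0, q1}, q2→{q1}; union {q0, q1}; ε-closure = {q0, q1, q2}.
That set has 3 states.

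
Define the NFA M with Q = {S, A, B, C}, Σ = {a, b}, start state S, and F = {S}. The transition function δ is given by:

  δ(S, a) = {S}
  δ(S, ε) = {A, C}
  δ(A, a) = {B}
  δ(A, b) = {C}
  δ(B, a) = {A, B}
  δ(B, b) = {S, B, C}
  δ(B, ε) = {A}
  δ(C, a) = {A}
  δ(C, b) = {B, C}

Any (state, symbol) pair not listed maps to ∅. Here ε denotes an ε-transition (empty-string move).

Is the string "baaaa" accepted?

Start: ε-closure({S}) = {S, A, C}.
Read 'b': S→∅, A→{C}, C→{B, C}; union {B, C}; ε-closure = {A, B, C}.
Read 'a': A→{B}, B→{A, B}, C→{A}; now {A, B}.
Read 'a': A→{B}, B→{A, B}; now {A, B}.
Read 'a': A→{B}, B→{A, B}; now {A, B}.
Read 'a': A→{B}, B→{A, B}; now {A, B}.
The final set {A, B} contains no accepting state.

No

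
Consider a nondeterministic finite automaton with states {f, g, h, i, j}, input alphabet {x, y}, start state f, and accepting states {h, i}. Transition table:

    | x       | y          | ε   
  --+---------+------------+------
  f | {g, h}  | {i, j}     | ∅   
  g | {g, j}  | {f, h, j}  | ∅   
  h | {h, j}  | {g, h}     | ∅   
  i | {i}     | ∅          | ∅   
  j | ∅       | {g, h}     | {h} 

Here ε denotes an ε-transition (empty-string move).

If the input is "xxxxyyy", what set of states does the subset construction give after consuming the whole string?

Start in {f}.
Read 'x': f→{g, h}; now {g, h}.
Read 'x': g→{g, j}, h→{h, j}; now {g, h, j}.
Read 'x': g→{g, j}, h→{h, j}, j→∅; now {g, h, j}.
Read 'x': g→{g, j}, h→{h, j}, j→∅; now {g, h, j}.
Read 'y': g→{f, h, j}, h→{g, h}, j→{g, h}; now {f, g, h, j}.
Read 'y': f→{i, j}, g→{f, h, j}, h→{g, h}, j→{g, h}; now {f, g, h, i, j}.
Read 'y': f→{i, j}, g→{f, h, j}, h→{g, h}, i→∅, j→{g, h}; now {f, g, h, i, j}.

{f, g, h, i, j}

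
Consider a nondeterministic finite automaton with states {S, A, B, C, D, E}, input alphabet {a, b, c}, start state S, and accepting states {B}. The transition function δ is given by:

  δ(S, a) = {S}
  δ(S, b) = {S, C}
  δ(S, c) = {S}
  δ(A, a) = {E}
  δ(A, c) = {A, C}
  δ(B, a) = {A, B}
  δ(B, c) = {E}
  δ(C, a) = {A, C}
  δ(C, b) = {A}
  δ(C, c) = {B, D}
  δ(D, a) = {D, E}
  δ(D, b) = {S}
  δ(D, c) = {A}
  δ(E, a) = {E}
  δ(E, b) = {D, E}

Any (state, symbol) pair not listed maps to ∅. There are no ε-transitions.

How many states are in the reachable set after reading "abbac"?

Start in {S}.
Read 'a': {S} → {S}.
Read 'b': {S} → {S, C}.
Read 'b': {S, C} → {S, A, C}.
Read 'a': {S, A, C} → {S, A, C, E}.
Read 'c': {S, A, C, E} → {S, A, B, C, D}.
That set has 5 states.

5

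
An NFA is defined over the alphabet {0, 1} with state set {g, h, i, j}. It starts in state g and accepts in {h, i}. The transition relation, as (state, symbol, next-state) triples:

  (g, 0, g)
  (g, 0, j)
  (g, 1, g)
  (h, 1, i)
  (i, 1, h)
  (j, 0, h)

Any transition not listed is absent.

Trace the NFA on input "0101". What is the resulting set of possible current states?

{g}

Start in {g}.
Read '0': g→{g, j}; now {g, j}.
Read '1': g→{g}, j→∅; now {g}.
Read '0': g→{g, j}; now {g, j}.
Read '1': g→{g}, j→∅; now {g}.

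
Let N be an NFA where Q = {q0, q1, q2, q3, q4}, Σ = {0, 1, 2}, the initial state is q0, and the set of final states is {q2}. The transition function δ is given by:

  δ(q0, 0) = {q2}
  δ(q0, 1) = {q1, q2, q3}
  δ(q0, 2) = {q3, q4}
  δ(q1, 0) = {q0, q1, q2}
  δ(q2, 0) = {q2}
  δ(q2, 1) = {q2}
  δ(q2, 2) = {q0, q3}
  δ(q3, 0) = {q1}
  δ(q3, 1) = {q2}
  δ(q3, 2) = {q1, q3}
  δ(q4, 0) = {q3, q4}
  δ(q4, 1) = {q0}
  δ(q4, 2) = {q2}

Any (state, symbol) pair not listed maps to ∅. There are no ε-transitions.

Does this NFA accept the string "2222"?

No

Start in {q0}.
Read '2': q0→{q3, q4}; now {q3, q4}.
Read '2': q3→{q1, q3}, q4→{q2}; now {q1, q2, q3}.
Read '2': q1→∅, q2→{q0, q3}, q3→{q1, q3}; now {q0, q1, q3}.
Read '2': q0→{q3, q4}, q1→∅, q3→{q1, q3}; now {q1, q3, q4}.
The final set {q1, q3, q4} contains no accepting state.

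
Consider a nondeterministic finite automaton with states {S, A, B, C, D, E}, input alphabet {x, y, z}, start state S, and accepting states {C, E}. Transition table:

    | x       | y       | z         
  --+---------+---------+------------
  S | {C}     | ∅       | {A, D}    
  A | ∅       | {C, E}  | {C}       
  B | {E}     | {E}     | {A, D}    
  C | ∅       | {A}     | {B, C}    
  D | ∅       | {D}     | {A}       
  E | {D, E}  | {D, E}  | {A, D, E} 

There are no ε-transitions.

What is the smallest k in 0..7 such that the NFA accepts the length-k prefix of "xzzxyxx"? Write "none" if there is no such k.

Start in {S}.
Read 'x': S→{C}; now {C}.
None of the earlier sets intersect F, but {C} does.

1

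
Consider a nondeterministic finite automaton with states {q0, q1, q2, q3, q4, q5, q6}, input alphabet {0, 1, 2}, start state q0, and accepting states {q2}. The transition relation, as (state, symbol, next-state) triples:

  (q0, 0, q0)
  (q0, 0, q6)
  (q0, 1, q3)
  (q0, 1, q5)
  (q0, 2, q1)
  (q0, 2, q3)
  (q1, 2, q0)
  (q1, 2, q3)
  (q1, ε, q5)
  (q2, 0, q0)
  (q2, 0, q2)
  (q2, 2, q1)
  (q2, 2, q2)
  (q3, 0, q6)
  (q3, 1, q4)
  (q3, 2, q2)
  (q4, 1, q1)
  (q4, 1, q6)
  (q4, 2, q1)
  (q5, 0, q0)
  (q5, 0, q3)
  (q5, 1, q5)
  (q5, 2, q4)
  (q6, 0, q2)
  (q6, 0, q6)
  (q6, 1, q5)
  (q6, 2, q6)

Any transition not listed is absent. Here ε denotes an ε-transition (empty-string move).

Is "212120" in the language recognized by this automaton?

Start in {q0}.
Read '2': q0→{q1, q3}; union {q1, q3}; ε-closure = {q1, q3, q5}.
Read '1': q1→∅, q3→{q4}, q5→{q5}; now {q4, q5}.
Read '2': q4→{q1}, q5→{q4}; union {q1, q4}; ε-closure = {q1, q4, q5}.
Read '1': q1→∅, q4→{q1, q6}, q5→{q5}; now {q1, q5, q6}.
Read '2': q1→{q0, q3}, q5→{q4}, q6→{q6}; now {q0, q3, q4, q6}.
Read '0': q0→{q0, q6}, q3→{q6}, q4→∅, q6→{q2, q6}; now {q0, q2, q6}.
The final set {q0, q2, q6} contains the accepting state q2.

Yes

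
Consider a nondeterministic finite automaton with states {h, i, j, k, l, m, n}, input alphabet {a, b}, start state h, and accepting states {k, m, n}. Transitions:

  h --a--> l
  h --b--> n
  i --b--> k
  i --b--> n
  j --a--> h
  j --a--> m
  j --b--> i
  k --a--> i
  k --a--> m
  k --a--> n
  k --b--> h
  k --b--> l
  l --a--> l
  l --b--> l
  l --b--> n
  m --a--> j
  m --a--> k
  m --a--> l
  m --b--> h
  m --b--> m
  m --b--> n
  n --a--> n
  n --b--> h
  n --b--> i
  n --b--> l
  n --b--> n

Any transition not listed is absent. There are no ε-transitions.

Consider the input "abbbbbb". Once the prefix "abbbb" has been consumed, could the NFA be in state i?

Yes

Start in {h}.
Read 'a': {h} → {l}.
Read 'b': {l} → {l, n}.
Read 'b': {l, n} → {h, i, l, n}.
Read 'b': {h, i, l, n} → {h, i, k, l, n}.
Read 'b': {h, i, k, l, n} → {h, i, k, l, n}.
State i is in {h, i, k, l, n}.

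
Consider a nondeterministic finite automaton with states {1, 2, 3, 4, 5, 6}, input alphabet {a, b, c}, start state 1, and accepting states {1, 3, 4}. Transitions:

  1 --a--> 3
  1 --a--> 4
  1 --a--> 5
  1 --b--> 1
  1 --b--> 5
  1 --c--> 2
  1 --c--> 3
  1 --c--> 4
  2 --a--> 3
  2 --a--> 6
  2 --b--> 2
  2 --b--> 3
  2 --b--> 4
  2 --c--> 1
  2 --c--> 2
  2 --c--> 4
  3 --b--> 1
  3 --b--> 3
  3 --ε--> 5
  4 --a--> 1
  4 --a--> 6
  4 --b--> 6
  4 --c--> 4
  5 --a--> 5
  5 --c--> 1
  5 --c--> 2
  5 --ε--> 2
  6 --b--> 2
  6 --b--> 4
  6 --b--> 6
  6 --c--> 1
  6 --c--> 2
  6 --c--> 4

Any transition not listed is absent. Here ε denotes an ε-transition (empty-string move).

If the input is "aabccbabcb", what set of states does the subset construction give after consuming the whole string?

{1, 2, 3, 4, 5, 6}

Start in {1}.
Read 'a': {1} → {2, 3, 4, 5}.
Read 'a': {2, 3, 4, 5} → {1, 2, 3, 5, 6}.
Read 'b': {1, 2, 3, 5, 6} → {1, 2, 3, 4, 5, 6}.
Read 'c': {1, 2, 3, 4, 5, 6} → {1, 2, 3, 4, 5}.
Read 'c': {1, 2, 3, 4, 5} → {1, 2, 3, 4, 5}.
Read 'b': {1, 2, 3, 4, 5} → {1, 2, 3, 4, 5, 6}.
Read 'a': {1, 2, 3, 4, 5, 6} → {1, 2, 3, 4, 5, 6}.
Read 'b': {1, 2, 3, 4, 5, 6} → {1, 2, 3, 4, 5, 6}.
Read 'c': {1, 2, 3, 4, 5, 6} → {1, 2, 3, 4, 5}.
Read 'b': {1, 2, 3, 4, 5} → {1, 2, 3, 4, 5, 6}.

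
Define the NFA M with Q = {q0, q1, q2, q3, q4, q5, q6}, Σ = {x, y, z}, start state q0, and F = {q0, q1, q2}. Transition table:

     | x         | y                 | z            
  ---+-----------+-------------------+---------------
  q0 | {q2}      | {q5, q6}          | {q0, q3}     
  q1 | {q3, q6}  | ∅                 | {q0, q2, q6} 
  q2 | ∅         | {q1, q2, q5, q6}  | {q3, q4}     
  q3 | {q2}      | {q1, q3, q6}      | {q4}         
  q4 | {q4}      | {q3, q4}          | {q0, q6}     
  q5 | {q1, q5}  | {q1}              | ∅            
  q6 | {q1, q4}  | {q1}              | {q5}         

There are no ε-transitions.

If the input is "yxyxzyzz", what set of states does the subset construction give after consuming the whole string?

Start in {q0}.
Read 'y': q0→{q5, q6}; now {q5, q6}.
Read 'x': q5→{q1, q5}, q6→{q1, q4}; now {q1, q4, q5}.
Read 'y': q1→∅, q4→{q3, q4}, q5→{q1}; now {q1, q3, q4}.
Read 'x': q1→{q3, q6}, q3→{q2}, q4→{q4}; now {q2, q3, q4, q6}.
Read 'z': q2→{q3, q4}, q3→{q4}, q4→{q0, q6}, q6→{q5}; now {q0, q3, q4, q5, q6}.
Read 'y': q0→{q5, q6}, q3→{q1, q3, q6}, q4→{q3, q4}, q5→{q1}, q6→{q1}; now {q1, q3, q4, q5, q6}.
Read 'z': q1→{q0, q2, q6}, q3→{q4}, q4→{q0, q6}, q5→∅, q6→{q5}; now {q0, q2, q4, q5, q6}.
Read 'z': q0→{q0, q3}, q2→{q3, q4}, q4→{q0, q6}, q5→∅, q6→{q5}; now {q0, q3, q4, q5, q6}.

{q0, q3, q4, q5, q6}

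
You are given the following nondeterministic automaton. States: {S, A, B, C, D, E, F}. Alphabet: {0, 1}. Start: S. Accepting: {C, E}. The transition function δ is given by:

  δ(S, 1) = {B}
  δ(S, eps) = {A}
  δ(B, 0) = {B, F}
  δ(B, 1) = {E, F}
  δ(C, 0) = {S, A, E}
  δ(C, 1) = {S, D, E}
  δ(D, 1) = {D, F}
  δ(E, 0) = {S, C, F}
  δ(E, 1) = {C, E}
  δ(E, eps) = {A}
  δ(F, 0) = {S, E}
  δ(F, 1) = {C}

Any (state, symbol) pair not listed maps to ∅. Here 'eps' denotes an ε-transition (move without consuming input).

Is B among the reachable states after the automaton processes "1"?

Start: ε-closure({S}) = {S, A}.
Read '1': S→{B}, A→∅; now {B}.
State B is in {B}.

Yes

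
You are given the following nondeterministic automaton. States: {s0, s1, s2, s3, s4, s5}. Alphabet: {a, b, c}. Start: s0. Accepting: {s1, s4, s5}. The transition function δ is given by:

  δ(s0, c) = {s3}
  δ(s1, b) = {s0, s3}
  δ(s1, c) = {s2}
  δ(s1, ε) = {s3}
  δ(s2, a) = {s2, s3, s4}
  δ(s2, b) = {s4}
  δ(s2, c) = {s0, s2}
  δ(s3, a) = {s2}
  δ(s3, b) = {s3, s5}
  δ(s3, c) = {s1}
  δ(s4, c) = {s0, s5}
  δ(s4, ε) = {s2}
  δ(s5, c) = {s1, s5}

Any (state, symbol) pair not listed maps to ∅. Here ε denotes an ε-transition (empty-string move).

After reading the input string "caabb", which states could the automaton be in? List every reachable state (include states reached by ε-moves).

Start in {s0}.
Read 'c': s0→{s3}; now {s3}.
Read 'a': s3→{s2}; now {s2}.
Read 'a': s2→{s2, s3, s4}; now {s2, s3, s4}.
Read 'b': s2→{s4}, s3→{s3, s5}, s4→∅; union {s3, s4, s5}; ε-closure = {s2, s3, s4, s5}.
Read 'b': s2→{s4}, s3→{s3, s5}, s4→∅, s5→∅; union {s3, s4, s5}; ε-closure = {s2, s3, s4, s5}.

{s2, s3, s4, s5}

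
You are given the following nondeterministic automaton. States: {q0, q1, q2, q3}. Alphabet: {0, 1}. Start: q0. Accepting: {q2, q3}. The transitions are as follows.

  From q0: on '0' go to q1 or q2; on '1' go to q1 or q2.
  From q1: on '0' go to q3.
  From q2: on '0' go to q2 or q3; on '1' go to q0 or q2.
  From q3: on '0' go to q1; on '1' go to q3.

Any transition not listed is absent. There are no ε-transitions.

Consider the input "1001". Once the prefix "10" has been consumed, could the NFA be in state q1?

Start in {q0}.
Read '1': q0→{q1, q2}; now {q1, q2}.
Read '0': q1→{q3}, q2→{q2, q3}; now {q2, q3}.
State q1 is not in {q2, q3}.

No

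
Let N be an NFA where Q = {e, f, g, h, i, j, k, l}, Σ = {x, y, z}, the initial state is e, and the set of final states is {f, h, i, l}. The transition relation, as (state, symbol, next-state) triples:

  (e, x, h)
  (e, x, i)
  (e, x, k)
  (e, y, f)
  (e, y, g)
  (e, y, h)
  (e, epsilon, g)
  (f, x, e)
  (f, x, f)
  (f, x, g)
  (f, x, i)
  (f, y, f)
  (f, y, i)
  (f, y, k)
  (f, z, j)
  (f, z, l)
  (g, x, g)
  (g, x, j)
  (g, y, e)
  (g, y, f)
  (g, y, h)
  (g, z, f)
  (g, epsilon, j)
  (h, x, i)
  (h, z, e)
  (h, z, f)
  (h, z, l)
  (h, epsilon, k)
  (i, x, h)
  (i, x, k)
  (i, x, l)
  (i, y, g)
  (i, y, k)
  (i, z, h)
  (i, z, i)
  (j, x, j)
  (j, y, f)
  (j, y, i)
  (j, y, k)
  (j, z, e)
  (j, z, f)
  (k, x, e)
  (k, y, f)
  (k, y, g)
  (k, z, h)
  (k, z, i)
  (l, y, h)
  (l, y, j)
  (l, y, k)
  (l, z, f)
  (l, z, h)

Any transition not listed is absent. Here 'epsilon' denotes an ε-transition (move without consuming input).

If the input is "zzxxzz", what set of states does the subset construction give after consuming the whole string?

{e, f, g, h, i, j, k, l}

Start: ε-closure({e}) = {e, g, j}.
Read 'z': e→∅, g→{f}, j→{e, f}; union {e, f}; ε-closure = {e, f, g, j}.
Read 'z': e→∅, f→{j, l}, g→{f}, j→{e, f}; union {e, f, j, l}; ε-closure = {e, f, g, j, l}.
Read 'x': e→{h, i, k}, f→{e, f, g, i}, g→{g, j}, j→{j}, l→∅; now {e, f, g, h, i, j, k}.
Read 'x': e→{h, i, k}, f→{e, f, g, i}, g→{g, j}, h→{i}, i→{h, k, l}, j→{j}, k→{e}; now {e, f, g, h, i, j, k, l}.
Read 'z': e→∅, f→{j, l}, g→{f}, h→{e, f, l}, i→{h, i}, j→{e, f}, k→{h, i}, l→{f, h}; union {e, f, h, i, j, l}; ε-closure = {e, f, g, h, i, j, k, l}.
Read 'z': e→∅, f→{j, l}, g→{f}, h→{e, f, l}, i→{h, i}, j→{e, f}, k→{h, i}, l→{f, h}; union {e, f, h, i, j, l}; ε-closure = {e, f, g, h, i, j, k, l}.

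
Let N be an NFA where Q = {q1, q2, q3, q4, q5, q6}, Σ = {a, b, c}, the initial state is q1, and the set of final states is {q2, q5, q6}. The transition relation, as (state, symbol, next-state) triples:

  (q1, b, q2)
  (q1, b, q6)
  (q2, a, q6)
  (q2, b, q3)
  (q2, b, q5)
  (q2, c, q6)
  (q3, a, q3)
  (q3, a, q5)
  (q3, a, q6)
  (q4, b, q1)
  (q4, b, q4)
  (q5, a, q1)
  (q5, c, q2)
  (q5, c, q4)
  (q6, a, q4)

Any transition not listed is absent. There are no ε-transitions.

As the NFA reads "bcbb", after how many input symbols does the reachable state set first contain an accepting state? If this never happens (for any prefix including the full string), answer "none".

1

Start in {q1}.
Read 'b': q1→{q2, q6}; now {q2, q6}.
None of the earlier sets intersect F, but {q2, q6} does.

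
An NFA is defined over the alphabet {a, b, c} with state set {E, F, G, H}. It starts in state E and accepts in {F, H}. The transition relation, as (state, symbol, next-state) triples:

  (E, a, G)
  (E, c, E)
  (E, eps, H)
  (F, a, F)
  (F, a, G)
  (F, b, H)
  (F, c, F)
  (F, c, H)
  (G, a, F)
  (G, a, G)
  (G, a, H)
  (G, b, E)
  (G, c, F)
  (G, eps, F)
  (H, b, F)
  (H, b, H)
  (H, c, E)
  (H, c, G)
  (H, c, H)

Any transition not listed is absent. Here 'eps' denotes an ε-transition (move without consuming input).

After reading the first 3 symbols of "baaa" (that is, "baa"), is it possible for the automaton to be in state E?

No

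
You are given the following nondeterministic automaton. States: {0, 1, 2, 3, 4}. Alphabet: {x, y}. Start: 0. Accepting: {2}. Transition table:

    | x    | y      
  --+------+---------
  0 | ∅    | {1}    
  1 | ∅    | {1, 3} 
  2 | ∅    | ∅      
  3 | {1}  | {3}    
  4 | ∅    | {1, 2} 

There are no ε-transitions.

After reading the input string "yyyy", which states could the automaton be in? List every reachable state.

{1, 3}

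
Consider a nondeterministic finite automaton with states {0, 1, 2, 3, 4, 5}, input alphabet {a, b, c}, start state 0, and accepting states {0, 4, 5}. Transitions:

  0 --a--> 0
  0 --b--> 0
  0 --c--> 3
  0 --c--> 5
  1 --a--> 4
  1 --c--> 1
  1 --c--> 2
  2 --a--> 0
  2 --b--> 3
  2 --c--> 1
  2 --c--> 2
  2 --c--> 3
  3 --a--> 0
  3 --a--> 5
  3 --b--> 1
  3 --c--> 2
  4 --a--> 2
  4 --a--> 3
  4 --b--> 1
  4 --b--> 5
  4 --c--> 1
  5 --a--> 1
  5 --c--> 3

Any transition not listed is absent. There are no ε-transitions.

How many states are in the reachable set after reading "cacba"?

3

Start in {0}.
Read 'c': 0→{3, 5}; now {3, 5}.
Read 'a': 3→{0, 5}, 5→{1}; now {0, 1, 5}.
Read 'c': 0→{3, 5}, 1→{1, 2}, 5→{3}; now {1, 2, 3, 5}.
Read 'b': 1→∅, 2→{3}, 3→{1}, 5→∅; now {1, 3}.
Read 'a': 1→{4}, 3→{0, 5}; now {0, 4, 5}.
That set has 3 states.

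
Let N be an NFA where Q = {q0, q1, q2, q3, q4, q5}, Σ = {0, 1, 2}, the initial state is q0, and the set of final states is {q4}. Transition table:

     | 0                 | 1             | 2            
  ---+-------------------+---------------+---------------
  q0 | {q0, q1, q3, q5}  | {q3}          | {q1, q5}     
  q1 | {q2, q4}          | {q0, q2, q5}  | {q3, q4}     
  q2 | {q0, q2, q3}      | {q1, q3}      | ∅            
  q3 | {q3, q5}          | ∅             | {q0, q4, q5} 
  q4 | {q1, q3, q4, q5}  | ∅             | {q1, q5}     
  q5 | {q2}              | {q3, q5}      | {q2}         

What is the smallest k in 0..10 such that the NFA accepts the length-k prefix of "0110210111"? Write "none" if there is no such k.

4

Start in {q0}.
Read '0': {q0} → {q0, q1, q3, q5}.
Read '1': {q0, q1, q3, q5} → {q0, q2, q3, q5}.
Read '1': {q0, q2, q3, q5} → {q1, q3, q5}.
Read '0': {q1, q3, q5} → {q2, q3, q4, q5}.
None of the earlier sets intersect F, but {q2, q3, q4, q5} does.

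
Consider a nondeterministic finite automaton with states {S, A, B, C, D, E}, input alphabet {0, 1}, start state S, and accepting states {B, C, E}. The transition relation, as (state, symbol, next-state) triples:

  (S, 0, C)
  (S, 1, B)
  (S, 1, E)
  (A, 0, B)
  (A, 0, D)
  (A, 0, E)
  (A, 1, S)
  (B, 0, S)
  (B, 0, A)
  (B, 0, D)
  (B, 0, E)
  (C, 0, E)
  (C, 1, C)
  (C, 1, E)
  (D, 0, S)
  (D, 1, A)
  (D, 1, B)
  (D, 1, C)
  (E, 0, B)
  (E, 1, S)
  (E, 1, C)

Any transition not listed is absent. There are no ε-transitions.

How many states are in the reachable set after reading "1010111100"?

Start in {S}.
Read '1': S→{B, E}; now {B, E}.
Read '0': B→{S, A, D, E}, E→{B}; now {S, A, B, D, E}.
Read '1': S→{B, E}, A→{S}, B→∅, D→{A, B, C}, E→{S, C}; now {S, A, B, C, E}.
Read '0': S→{C}, A→{B, D, E}, B→{S, A, D, E}, C→{E}, E→{B}; now {S, A, B, C, D, E}.
Read '1': S→{B, E}, A→{S}, B→∅, C→{C, E}, D→{A, B, C}, E→{S, C}; now {S, A, B, C, E}.
Read '1': S→{B, E}, A→{S}, B→∅, C→{C, E}, E→{S, C}; now {S, B, C, E}.
Read '1': S→{B, E}, B→∅, C→{C, E}, E→{S, C}; now {S, B, C, E}.
Read '1': S→{B, E}, B→∅, C→{C, E}, E→{S, C}; now {S, B, C, E}.
Read '0': S→{C}, B→{S, A, D, E}, C→{E}, E→{B}; now {S, A, B, C, D, E}.
Read '0': S→{C}, A→{B, D, E}, B→{S, A, D, E}, C→{E}, D→{S}, E→{B}; now {S, A, B, C, D, E}.
That set has 6 states.

6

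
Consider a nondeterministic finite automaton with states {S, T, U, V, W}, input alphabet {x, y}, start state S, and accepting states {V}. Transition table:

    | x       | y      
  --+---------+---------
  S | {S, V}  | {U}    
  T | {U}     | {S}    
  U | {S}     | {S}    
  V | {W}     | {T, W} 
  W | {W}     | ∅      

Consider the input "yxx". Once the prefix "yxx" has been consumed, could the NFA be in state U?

Start in {S}.
Read 'y': S→{U}; now {U}.
Read 'x': U→{S}; now {S}.
Read 'x': S→{S, V}; now {S, V}.
State U is not in {S, V}.

No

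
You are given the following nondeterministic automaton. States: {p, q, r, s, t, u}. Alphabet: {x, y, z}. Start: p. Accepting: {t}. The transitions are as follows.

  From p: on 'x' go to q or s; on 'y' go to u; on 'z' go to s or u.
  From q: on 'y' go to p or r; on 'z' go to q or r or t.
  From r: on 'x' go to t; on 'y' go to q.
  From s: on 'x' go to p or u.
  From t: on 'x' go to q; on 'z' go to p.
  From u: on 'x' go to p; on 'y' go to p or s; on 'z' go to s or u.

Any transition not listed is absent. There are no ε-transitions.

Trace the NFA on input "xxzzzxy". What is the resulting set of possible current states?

Start in {p}.
Read 'x': {p} → {q, s}.
Read 'x': {q, s} → {p, u}.
Read 'z': {p, u} → {s, u}.
Read 'z': {s, u} → {s, u}.
Read 'z': {s, u} → {s, u}.
Read 'x': {s, u} → {p, u}.
Read 'y': {p, u} → {p, s, u}.

{p, s, u}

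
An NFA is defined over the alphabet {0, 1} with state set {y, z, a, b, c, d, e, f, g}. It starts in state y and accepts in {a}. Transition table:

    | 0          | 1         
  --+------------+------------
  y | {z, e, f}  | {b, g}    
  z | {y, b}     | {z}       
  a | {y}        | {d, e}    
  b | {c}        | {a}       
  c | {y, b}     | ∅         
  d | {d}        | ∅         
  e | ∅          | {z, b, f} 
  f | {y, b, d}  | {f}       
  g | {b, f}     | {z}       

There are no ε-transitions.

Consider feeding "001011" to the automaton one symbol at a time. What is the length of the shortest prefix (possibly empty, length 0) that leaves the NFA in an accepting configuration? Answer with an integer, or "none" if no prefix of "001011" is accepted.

3

Start in {y}.
Read '0': {y} → {z, e, f}.
Read '0': {z, e, f} → {y, b, d}.
Read '1': {y, b, d} → {a, b, g}.
None of the earlier sets intersect F, but {a, b, g} does.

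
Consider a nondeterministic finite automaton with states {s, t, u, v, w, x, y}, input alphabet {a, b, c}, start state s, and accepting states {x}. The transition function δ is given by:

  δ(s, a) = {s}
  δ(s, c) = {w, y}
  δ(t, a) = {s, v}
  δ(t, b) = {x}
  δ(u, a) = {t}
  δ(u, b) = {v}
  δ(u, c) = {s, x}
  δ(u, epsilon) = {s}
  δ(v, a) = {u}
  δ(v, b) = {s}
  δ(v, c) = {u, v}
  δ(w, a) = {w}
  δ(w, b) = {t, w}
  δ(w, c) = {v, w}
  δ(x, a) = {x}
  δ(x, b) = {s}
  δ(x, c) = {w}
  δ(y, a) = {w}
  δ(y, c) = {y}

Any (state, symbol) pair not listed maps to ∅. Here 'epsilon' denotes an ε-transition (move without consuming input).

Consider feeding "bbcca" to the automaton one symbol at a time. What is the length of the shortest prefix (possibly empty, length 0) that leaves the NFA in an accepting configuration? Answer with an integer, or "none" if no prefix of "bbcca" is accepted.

none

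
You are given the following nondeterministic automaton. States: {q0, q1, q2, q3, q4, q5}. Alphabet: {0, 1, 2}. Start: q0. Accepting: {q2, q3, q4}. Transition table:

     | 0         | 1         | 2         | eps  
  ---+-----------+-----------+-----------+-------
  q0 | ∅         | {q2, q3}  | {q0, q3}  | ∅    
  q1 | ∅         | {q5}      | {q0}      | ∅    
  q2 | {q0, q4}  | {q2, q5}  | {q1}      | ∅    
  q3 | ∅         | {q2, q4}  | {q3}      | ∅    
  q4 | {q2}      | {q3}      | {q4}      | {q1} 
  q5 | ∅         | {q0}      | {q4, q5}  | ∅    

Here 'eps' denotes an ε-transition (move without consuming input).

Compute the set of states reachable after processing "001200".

Start in {q0}.
Read '0': q0→∅; now ∅.
The set is empty and remains empty for the remaining 5 symbols.

∅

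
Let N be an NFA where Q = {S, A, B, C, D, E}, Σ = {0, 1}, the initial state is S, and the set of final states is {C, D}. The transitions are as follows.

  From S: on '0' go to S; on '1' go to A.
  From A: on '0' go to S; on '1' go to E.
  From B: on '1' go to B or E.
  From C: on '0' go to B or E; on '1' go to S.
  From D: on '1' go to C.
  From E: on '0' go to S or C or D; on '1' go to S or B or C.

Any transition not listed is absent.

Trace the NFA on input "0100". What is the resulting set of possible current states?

Start in {S}.
Read '0': {S} → {S}.
Read '1': {S} → {A}.
Read '0': {A} → {S}.
Read '0': {S} → {S}.

{S}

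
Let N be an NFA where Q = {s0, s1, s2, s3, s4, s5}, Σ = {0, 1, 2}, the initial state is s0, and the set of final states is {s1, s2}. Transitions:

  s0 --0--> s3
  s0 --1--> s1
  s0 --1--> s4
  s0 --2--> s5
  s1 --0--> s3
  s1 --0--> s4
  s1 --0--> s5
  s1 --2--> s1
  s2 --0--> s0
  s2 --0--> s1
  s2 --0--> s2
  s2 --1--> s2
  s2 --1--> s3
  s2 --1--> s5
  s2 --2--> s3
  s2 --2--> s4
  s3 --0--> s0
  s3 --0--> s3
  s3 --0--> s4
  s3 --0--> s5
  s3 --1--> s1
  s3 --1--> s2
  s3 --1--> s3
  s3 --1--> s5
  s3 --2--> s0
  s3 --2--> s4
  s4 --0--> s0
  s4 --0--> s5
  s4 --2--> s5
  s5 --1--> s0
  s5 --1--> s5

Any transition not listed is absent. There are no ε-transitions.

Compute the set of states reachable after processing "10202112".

Start in {s0}.
Read '1': s0→{s1, s4}; now {s1, s4}.
Read '0': s1→{s3, s4, s5}, s4→{s0, s5}; now {s0, s3, s4, s5}.
Read '2': s0→{s5}, s3→{s0, s4}, s4→{s5}, s5→∅; now {s0, s4, s5}.
Read '0': s0→{s3}, s4→{s0, s5}, s5→∅; now {s0, s3, s5}.
Read '2': s0→{s5}, s3→{s0, s4}, s5→∅; now {s0, s4, s5}.
Read '1': s0→{s1, s4}, s4→∅, s5→{s0, s5}; now {s0, s1, s4, s5}.
Read '1': s0→{s1, s4}, s1→∅, s4→∅, s5→{s0, s5}; now {s0, s1, s4, s5}.
Read '2': s0→{s5}, s1→{s1}, s4→{s5}, s5→∅; now {s1, s5}.

{s1, s5}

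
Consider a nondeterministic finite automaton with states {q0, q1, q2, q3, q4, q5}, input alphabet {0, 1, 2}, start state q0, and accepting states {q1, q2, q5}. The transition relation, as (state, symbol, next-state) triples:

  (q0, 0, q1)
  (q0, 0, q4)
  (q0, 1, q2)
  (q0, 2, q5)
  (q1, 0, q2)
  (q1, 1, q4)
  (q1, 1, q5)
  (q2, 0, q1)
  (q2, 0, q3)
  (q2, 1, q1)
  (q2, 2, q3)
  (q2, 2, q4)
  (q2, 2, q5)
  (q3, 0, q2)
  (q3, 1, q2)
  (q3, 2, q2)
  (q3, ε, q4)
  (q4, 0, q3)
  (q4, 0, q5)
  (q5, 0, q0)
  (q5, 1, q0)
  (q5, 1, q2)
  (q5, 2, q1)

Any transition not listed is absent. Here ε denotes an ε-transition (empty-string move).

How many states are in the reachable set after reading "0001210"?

Start in {q0}.
Read '0': q0→{q1, q4}; now {q1, q4}.
Read '0': q1→{q2}, q4→{q3, q5}; union {q2, q3, q5}; ε-closure = {q2, q3, q4, q5}.
Read '0': q2→{q1, q3}, q3→{q2}, q4→{q3, q5}, q5→{q0}; union {q0, q1, q2, q3, q5}; ε-closure = {q0, q1, q2, q3, q4, q5}.
Read '1': q0→{q2}, q1→{q4, q5}, q2→{q1}, q3→{q2}, q4→∅, q5→{q0, q2}; now {q0, q1, q2, q4, q5}.
Read '2': q0→{q5}, q1→∅, q2→{q3, q4, q5}, q4→∅, q5→{q1}; now {q1, q3, q4, q5}.
Read '1': q1→{q4, q5}, q3→{q2}, q4→∅, q5→{q0, q2}; now {q0, q2, q4, q5}.
Read '0': q0→{q1, q4}, q2→{q1, q3}, q4→{q3, q5}, q5→{q0}; now {q0, q1, q3, q4, q5}.
That set has 5 states.

5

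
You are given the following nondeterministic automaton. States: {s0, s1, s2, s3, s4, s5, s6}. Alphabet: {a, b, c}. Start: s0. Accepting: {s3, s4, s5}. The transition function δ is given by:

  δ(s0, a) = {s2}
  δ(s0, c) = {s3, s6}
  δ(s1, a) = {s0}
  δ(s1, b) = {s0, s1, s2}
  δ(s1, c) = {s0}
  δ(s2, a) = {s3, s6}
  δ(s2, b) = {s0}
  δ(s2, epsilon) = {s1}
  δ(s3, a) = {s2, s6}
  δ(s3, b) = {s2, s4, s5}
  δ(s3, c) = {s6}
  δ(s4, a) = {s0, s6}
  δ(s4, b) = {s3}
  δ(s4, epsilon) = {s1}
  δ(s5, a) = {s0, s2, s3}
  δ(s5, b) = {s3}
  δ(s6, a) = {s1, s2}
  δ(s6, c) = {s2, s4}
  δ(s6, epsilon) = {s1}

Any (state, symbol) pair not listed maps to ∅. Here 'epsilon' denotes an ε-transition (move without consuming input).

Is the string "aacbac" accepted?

Start in {s0}.
Read 'a': {s0} → {s1, s2}.
Read 'a': {s1, s2} → {s0, s1, s3, s6}.
Read 'c': {s0, s1, s3, s6} → {s0, s1, s2, s3, s4, s6}.
Read 'b': {s0, s1, s2, s3, s4, s6} → {s0, s1, s2, s3, s4, s5}.
Read 'a': {s0, s1, s2, s3, s4, s5} → {s0, s1, s2, s3, s6}.
Read 'c': {s0, s1, s2, s3, s6} → {s0, s1, s2, s3, s4, s6}.
The final set {s0, s1, s2, s3, s4, s6} contains the accepting states s3, s4.

Yes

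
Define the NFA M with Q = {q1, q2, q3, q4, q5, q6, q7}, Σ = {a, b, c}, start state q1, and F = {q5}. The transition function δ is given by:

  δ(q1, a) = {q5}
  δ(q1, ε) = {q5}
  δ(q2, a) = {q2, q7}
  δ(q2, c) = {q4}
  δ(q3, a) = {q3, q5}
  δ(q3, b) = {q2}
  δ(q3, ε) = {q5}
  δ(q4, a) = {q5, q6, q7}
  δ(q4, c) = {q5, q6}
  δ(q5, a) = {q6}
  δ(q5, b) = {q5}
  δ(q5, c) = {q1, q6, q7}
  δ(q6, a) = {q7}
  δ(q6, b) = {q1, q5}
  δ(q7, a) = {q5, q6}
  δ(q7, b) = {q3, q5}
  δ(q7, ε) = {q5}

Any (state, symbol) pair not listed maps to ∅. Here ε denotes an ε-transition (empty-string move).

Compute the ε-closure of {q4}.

Begin with {q4}.
No ε-moves leave this set, so the closure equals the set itself.

{q4}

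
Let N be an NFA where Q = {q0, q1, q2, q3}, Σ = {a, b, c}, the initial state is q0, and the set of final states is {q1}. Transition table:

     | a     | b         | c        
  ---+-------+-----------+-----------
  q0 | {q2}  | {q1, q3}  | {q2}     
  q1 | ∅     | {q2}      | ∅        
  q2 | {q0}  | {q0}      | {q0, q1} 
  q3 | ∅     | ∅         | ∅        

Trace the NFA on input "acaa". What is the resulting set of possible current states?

{q0}

Start in {q0}.
Read 'a': q0→{q2}; now {q2}.
Read 'c': q2→{q0, q1}; now {q0, q1}.
Read 'a': q0→{q2}, q1→∅; now {q2}.
Read 'a': q2→{q0}; now {q0}.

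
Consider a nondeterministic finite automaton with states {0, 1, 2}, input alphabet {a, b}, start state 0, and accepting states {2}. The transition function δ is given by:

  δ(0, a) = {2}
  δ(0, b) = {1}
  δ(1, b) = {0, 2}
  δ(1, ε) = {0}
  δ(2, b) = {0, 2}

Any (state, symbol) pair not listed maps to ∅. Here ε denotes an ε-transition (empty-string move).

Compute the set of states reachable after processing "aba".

Start in {0}.
Read 'a': {0} → {2}.
Read 'b': {2} → {0, 2}.
Read 'a': {0, 2} → {2}.

{2}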